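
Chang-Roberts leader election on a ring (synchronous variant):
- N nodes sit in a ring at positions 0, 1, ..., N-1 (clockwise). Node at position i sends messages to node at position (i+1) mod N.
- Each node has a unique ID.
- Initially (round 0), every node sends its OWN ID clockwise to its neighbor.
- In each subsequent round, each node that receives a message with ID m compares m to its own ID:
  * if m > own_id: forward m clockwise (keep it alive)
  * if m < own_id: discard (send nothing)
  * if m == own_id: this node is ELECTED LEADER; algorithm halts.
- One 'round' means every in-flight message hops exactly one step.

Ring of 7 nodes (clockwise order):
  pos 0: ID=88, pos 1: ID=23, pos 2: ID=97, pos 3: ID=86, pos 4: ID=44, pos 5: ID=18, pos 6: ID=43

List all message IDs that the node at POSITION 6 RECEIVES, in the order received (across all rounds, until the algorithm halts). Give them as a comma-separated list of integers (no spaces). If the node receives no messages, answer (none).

Round 1: pos1(id23) recv 88: fwd; pos2(id97) recv 23: drop; pos3(id86) recv 97: fwd; pos4(id44) recv 86: fwd; pos5(id18) recv 44: fwd; pos6(id43) recv 18: drop; pos0(id88) recv 43: drop
Round 2: pos2(id97) recv 88: drop; pos4(id44) recv 97: fwd; pos5(id18) recv 86: fwd; pos6(id43) recv 44: fwd
Round 3: pos5(id18) recv 97: fwd; pos6(id43) recv 86: fwd; pos0(id88) recv 44: drop
Round 4: pos6(id43) recv 97: fwd; pos0(id88) recv 86: drop
Round 5: pos0(id88) recv 97: fwd
Round 6: pos1(id23) recv 97: fwd
Round 7: pos2(id97) recv 97: ELECTED

Answer: 18,44,86,97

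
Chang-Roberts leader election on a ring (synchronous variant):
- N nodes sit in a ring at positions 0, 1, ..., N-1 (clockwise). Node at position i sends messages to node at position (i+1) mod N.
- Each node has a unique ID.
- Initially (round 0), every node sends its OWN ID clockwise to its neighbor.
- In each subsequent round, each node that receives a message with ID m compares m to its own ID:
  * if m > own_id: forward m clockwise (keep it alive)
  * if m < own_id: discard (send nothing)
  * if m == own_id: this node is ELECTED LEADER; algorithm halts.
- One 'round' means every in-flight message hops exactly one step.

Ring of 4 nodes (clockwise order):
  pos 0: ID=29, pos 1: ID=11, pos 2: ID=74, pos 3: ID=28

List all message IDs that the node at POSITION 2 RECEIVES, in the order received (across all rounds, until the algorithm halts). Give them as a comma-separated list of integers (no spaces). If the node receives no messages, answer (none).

Answer: 11,29,74

Derivation:
Round 1: pos1(id11) recv 29: fwd; pos2(id74) recv 11: drop; pos3(id28) recv 74: fwd; pos0(id29) recv 28: drop
Round 2: pos2(id74) recv 29: drop; pos0(id29) recv 74: fwd
Round 3: pos1(id11) recv 74: fwd
Round 4: pos2(id74) recv 74: ELECTED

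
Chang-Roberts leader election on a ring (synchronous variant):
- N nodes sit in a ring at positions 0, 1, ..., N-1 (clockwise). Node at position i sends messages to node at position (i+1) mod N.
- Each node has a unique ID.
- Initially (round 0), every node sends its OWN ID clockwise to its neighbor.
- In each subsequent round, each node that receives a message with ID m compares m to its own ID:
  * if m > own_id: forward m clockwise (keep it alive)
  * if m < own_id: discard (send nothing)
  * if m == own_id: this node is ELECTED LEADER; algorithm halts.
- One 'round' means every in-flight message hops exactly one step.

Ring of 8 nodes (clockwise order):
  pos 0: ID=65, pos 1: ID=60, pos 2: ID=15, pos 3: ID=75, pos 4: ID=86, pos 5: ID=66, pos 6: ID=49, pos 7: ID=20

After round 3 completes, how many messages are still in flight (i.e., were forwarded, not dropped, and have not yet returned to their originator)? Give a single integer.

Answer: 2

Derivation:
Round 1: pos1(id60) recv 65: fwd; pos2(id15) recv 60: fwd; pos3(id75) recv 15: drop; pos4(id86) recv 75: drop; pos5(id66) recv 86: fwd; pos6(id49) recv 66: fwd; pos7(id20) recv 49: fwd; pos0(id65) recv 20: drop
Round 2: pos2(id15) recv 65: fwd; pos3(id75) recv 60: drop; pos6(id49) recv 86: fwd; pos7(id20) recv 66: fwd; pos0(id65) recv 49: drop
Round 3: pos3(id75) recv 65: drop; pos7(id20) recv 86: fwd; pos0(id65) recv 66: fwd
After round 3: 2 messages still in flight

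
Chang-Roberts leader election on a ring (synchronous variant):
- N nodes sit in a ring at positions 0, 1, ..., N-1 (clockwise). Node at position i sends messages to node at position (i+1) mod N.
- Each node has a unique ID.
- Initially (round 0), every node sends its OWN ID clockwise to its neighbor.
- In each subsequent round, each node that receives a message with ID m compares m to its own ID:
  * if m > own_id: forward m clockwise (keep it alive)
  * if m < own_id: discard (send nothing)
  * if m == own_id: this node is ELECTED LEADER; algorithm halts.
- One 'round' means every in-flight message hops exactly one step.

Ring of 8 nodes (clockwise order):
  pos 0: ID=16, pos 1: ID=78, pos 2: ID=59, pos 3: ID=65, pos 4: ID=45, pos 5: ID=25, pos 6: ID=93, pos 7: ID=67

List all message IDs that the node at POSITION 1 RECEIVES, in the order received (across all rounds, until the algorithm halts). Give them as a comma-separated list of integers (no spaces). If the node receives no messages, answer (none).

Round 1: pos1(id78) recv 16: drop; pos2(id59) recv 78: fwd; pos3(id65) recv 59: drop; pos4(id45) recv 65: fwd; pos5(id25) recv 45: fwd; pos6(id93) recv 25: drop; pos7(id67) recv 93: fwd; pos0(id16) recv 67: fwd
Round 2: pos3(id65) recv 78: fwd; pos5(id25) recv 65: fwd; pos6(id93) recv 45: drop; pos0(id16) recv 93: fwd; pos1(id78) recv 67: drop
Round 3: pos4(id45) recv 78: fwd; pos6(id93) recv 65: drop; pos1(id78) recv 93: fwd
Round 4: pos5(id25) recv 78: fwd; pos2(id59) recv 93: fwd
Round 5: pos6(id93) recv 78: drop; pos3(id65) recv 93: fwd
Round 6: pos4(id45) recv 93: fwd
Round 7: pos5(id25) recv 93: fwd
Round 8: pos6(id93) recv 93: ELECTED

Answer: 16,67,93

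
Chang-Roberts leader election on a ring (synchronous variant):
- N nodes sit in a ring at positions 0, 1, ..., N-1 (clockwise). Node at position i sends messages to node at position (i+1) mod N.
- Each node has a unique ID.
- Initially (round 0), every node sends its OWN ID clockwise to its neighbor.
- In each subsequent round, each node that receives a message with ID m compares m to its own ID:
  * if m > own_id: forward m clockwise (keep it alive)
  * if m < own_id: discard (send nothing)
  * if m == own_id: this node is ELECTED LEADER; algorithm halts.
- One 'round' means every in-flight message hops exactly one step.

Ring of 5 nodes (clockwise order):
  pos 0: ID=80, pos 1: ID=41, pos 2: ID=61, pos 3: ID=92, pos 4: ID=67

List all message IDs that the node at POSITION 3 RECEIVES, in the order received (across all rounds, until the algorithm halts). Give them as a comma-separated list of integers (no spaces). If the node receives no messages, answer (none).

Round 1: pos1(id41) recv 80: fwd; pos2(id61) recv 41: drop; pos3(id92) recv 61: drop; pos4(id67) recv 92: fwd; pos0(id80) recv 67: drop
Round 2: pos2(id61) recv 80: fwd; pos0(id80) recv 92: fwd
Round 3: pos3(id92) recv 80: drop; pos1(id41) recv 92: fwd
Round 4: pos2(id61) recv 92: fwd
Round 5: pos3(id92) recv 92: ELECTED

Answer: 61,80,92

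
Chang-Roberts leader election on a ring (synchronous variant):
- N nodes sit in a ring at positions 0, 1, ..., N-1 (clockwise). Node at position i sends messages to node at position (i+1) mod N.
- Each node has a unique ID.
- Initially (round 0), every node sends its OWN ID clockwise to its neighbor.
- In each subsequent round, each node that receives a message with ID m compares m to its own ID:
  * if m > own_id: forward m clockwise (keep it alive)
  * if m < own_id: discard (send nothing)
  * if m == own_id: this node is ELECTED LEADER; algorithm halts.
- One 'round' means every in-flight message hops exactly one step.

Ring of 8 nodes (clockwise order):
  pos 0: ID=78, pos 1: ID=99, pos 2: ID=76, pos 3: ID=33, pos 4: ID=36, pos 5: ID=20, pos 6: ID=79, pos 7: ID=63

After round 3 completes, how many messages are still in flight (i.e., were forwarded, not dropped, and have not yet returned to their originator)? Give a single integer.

Answer: 2

Derivation:
Round 1: pos1(id99) recv 78: drop; pos2(id76) recv 99: fwd; pos3(id33) recv 76: fwd; pos4(id36) recv 33: drop; pos5(id20) recv 36: fwd; pos6(id79) recv 20: drop; pos7(id63) recv 79: fwd; pos0(id78) recv 63: drop
Round 2: pos3(id33) recv 99: fwd; pos4(id36) recv 76: fwd; pos6(id79) recv 36: drop; pos0(id78) recv 79: fwd
Round 3: pos4(id36) recv 99: fwd; pos5(id20) recv 76: fwd; pos1(id99) recv 79: drop
After round 3: 2 messages still in flight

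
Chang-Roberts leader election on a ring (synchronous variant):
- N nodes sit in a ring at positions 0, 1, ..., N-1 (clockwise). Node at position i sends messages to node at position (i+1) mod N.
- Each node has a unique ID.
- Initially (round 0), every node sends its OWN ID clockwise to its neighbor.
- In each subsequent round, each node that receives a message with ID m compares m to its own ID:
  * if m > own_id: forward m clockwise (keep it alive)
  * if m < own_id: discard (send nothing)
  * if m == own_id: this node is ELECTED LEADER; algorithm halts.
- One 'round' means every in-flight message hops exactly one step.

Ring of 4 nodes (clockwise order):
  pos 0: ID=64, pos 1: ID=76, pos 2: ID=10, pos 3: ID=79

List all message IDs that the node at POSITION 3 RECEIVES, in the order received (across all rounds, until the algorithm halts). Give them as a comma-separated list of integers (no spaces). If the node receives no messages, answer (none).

Answer: 10,76,79

Derivation:
Round 1: pos1(id76) recv 64: drop; pos2(id10) recv 76: fwd; pos3(id79) recv 10: drop; pos0(id64) recv 79: fwd
Round 2: pos3(id79) recv 76: drop; pos1(id76) recv 79: fwd
Round 3: pos2(id10) recv 79: fwd
Round 4: pos3(id79) recv 79: ELECTED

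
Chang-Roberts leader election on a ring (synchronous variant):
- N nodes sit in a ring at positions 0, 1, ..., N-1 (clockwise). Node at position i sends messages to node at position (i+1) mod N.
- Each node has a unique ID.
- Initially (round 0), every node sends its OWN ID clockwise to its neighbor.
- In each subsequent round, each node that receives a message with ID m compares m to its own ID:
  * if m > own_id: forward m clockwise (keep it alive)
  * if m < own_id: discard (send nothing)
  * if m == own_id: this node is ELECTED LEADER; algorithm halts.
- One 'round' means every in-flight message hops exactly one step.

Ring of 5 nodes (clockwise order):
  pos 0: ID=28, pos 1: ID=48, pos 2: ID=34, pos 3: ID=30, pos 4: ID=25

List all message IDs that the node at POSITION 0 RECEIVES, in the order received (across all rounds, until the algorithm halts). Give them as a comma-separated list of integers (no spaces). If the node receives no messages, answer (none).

Round 1: pos1(id48) recv 28: drop; pos2(id34) recv 48: fwd; pos3(id30) recv 34: fwd; pos4(id25) recv 30: fwd; pos0(id28) recv 25: drop
Round 2: pos3(id30) recv 48: fwd; pos4(id25) recv 34: fwd; pos0(id28) recv 30: fwd
Round 3: pos4(id25) recv 48: fwd; pos0(id28) recv 34: fwd; pos1(id48) recv 30: drop
Round 4: pos0(id28) recv 48: fwd; pos1(id48) recv 34: drop
Round 5: pos1(id48) recv 48: ELECTED

Answer: 25,30,34,48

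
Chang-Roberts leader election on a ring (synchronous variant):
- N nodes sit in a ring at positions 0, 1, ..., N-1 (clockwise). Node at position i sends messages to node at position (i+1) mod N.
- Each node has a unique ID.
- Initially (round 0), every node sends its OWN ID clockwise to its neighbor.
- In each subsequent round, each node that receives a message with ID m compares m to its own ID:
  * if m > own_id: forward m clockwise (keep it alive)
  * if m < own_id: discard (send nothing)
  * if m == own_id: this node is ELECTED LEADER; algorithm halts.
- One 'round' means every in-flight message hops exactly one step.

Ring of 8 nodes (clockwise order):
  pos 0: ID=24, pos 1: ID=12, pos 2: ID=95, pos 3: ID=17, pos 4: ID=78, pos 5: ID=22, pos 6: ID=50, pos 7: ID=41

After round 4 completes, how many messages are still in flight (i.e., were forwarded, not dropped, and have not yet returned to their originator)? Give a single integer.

Answer: 2

Derivation:
Round 1: pos1(id12) recv 24: fwd; pos2(id95) recv 12: drop; pos3(id17) recv 95: fwd; pos4(id78) recv 17: drop; pos5(id22) recv 78: fwd; pos6(id50) recv 22: drop; pos7(id41) recv 50: fwd; pos0(id24) recv 41: fwd
Round 2: pos2(id95) recv 24: drop; pos4(id78) recv 95: fwd; pos6(id50) recv 78: fwd; pos0(id24) recv 50: fwd; pos1(id12) recv 41: fwd
Round 3: pos5(id22) recv 95: fwd; pos7(id41) recv 78: fwd; pos1(id12) recv 50: fwd; pos2(id95) recv 41: drop
Round 4: pos6(id50) recv 95: fwd; pos0(id24) recv 78: fwd; pos2(id95) recv 50: drop
After round 4: 2 messages still in flight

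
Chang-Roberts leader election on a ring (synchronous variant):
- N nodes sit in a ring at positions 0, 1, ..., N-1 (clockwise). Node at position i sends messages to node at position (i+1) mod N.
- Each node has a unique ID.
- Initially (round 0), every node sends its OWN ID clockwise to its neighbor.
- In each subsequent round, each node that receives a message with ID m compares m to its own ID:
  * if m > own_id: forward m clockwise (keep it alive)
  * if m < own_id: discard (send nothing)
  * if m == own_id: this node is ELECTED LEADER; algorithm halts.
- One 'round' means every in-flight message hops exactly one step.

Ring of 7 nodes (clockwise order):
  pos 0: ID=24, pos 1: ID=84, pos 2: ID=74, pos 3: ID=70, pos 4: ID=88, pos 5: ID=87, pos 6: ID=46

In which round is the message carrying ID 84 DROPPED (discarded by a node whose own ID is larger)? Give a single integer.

Answer: 3

Derivation:
Round 1: pos1(id84) recv 24: drop; pos2(id74) recv 84: fwd; pos3(id70) recv 74: fwd; pos4(id88) recv 70: drop; pos5(id87) recv 88: fwd; pos6(id46) recv 87: fwd; pos0(id24) recv 46: fwd
Round 2: pos3(id70) recv 84: fwd; pos4(id88) recv 74: drop; pos6(id46) recv 88: fwd; pos0(id24) recv 87: fwd; pos1(id84) recv 46: drop
Round 3: pos4(id88) recv 84: drop; pos0(id24) recv 88: fwd; pos1(id84) recv 87: fwd
Round 4: pos1(id84) recv 88: fwd; pos2(id74) recv 87: fwd
Round 5: pos2(id74) recv 88: fwd; pos3(id70) recv 87: fwd
Round 6: pos3(id70) recv 88: fwd; pos4(id88) recv 87: drop
Round 7: pos4(id88) recv 88: ELECTED
Message ID 84 originates at pos 1; dropped at pos 4 in round 3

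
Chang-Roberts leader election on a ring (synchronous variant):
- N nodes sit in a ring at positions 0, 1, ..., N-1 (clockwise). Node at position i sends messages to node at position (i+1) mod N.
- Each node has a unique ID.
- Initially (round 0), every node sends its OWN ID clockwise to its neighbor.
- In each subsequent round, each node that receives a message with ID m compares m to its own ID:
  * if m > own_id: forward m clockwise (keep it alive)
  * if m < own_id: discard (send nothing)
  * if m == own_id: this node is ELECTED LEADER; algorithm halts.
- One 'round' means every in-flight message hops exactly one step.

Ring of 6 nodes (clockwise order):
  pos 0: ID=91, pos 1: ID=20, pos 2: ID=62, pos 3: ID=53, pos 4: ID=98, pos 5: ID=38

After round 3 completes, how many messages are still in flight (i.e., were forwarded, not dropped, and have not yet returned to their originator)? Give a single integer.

Answer: 2

Derivation:
Round 1: pos1(id20) recv 91: fwd; pos2(id62) recv 20: drop; pos3(id53) recv 62: fwd; pos4(id98) recv 53: drop; pos5(id38) recv 98: fwd; pos0(id91) recv 38: drop
Round 2: pos2(id62) recv 91: fwd; pos4(id98) recv 62: drop; pos0(id91) recv 98: fwd
Round 3: pos3(id53) recv 91: fwd; pos1(id20) recv 98: fwd
After round 3: 2 messages still in flight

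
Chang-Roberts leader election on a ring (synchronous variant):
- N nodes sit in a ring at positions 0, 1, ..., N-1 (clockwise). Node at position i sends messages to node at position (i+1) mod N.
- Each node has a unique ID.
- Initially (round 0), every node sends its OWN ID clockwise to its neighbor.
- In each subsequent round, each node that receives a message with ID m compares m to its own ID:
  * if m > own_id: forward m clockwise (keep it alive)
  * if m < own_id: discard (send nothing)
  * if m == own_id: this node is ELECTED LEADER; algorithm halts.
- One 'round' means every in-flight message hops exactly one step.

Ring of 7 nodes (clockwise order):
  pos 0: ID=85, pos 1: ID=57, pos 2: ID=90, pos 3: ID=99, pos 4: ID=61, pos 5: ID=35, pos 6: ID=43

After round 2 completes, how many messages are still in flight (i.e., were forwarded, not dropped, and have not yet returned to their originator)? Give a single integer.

Round 1: pos1(id57) recv 85: fwd; pos2(id90) recv 57: drop; pos3(id99) recv 90: drop; pos4(id61) recv 99: fwd; pos5(id35) recv 61: fwd; pos6(id43) recv 35: drop; pos0(id85) recv 43: drop
Round 2: pos2(id90) recv 85: drop; pos5(id35) recv 99: fwd; pos6(id43) recv 61: fwd
After round 2: 2 messages still in flight

Answer: 2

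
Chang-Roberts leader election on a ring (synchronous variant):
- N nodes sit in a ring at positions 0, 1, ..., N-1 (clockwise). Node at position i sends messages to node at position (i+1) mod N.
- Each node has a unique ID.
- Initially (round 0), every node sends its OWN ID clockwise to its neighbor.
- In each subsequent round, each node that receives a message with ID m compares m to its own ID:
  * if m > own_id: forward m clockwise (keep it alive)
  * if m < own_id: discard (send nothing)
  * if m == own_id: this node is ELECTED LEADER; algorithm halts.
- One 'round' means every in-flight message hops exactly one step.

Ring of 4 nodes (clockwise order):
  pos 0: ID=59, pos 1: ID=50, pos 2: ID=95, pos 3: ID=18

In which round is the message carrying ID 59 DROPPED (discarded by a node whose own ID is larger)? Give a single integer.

Answer: 2

Derivation:
Round 1: pos1(id50) recv 59: fwd; pos2(id95) recv 50: drop; pos3(id18) recv 95: fwd; pos0(id59) recv 18: drop
Round 2: pos2(id95) recv 59: drop; pos0(id59) recv 95: fwd
Round 3: pos1(id50) recv 95: fwd
Round 4: pos2(id95) recv 95: ELECTED
Message ID 59 originates at pos 0; dropped at pos 2 in round 2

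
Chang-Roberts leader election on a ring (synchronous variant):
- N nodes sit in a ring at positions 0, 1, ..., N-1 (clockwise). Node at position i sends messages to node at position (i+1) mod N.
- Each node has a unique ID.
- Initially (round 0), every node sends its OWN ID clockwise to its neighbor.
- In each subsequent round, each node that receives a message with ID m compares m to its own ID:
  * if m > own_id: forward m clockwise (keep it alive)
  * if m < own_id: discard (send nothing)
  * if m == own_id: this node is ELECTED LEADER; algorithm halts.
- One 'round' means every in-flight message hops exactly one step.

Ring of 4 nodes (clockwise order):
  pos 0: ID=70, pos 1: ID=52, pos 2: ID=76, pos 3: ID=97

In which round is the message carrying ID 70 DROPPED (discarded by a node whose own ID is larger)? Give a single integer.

Round 1: pos1(id52) recv 70: fwd; pos2(id76) recv 52: drop; pos3(id97) recv 76: drop; pos0(id70) recv 97: fwd
Round 2: pos2(id76) recv 70: drop; pos1(id52) recv 97: fwd
Round 3: pos2(id76) recv 97: fwd
Round 4: pos3(id97) recv 97: ELECTED
Message ID 70 originates at pos 0; dropped at pos 2 in round 2

Answer: 2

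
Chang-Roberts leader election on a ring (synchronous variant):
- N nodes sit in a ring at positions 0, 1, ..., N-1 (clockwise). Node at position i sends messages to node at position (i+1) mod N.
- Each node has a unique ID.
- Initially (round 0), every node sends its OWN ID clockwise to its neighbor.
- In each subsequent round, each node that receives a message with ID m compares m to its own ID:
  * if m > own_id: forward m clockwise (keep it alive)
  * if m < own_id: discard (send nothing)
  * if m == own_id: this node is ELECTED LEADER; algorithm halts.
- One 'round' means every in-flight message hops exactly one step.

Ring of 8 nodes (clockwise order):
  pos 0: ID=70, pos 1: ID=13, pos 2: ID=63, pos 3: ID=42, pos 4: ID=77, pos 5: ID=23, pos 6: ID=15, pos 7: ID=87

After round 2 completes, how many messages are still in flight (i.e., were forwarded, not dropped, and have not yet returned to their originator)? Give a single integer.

Round 1: pos1(id13) recv 70: fwd; pos2(id63) recv 13: drop; pos3(id42) recv 63: fwd; pos4(id77) recv 42: drop; pos5(id23) recv 77: fwd; pos6(id15) recv 23: fwd; pos7(id87) recv 15: drop; pos0(id70) recv 87: fwd
Round 2: pos2(id63) recv 70: fwd; pos4(id77) recv 63: drop; pos6(id15) recv 77: fwd; pos7(id87) recv 23: drop; pos1(id13) recv 87: fwd
After round 2: 3 messages still in flight

Answer: 3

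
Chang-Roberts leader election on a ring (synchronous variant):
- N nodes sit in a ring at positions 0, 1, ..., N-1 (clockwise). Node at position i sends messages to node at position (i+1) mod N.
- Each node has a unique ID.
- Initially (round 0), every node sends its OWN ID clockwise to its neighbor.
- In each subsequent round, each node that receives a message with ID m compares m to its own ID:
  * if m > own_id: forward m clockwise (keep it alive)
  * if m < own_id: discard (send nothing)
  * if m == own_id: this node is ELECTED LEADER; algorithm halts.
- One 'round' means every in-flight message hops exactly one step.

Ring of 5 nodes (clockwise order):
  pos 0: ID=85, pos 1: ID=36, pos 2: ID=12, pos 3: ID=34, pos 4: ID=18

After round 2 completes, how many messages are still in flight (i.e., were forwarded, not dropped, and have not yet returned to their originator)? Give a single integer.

Round 1: pos1(id36) recv 85: fwd; pos2(id12) recv 36: fwd; pos3(id34) recv 12: drop; pos4(id18) recv 34: fwd; pos0(id85) recv 18: drop
Round 2: pos2(id12) recv 85: fwd; pos3(id34) recv 36: fwd; pos0(id85) recv 34: drop
After round 2: 2 messages still in flight

Answer: 2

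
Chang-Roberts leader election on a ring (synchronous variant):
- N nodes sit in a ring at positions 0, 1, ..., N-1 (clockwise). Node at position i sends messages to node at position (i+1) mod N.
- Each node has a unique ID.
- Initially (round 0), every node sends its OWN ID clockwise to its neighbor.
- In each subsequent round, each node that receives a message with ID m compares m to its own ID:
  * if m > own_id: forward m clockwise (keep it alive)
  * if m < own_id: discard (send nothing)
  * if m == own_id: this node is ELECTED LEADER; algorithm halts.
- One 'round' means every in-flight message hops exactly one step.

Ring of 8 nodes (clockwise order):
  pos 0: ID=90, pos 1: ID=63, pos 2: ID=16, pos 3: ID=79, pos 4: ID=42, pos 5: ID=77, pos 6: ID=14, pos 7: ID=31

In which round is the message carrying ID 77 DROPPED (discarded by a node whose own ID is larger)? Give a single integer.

Answer: 3

Derivation:
Round 1: pos1(id63) recv 90: fwd; pos2(id16) recv 63: fwd; pos3(id79) recv 16: drop; pos4(id42) recv 79: fwd; pos5(id77) recv 42: drop; pos6(id14) recv 77: fwd; pos7(id31) recv 14: drop; pos0(id90) recv 31: drop
Round 2: pos2(id16) recv 90: fwd; pos3(id79) recv 63: drop; pos5(id77) recv 79: fwd; pos7(id31) recv 77: fwd
Round 3: pos3(id79) recv 90: fwd; pos6(id14) recv 79: fwd; pos0(id90) recv 77: drop
Round 4: pos4(id42) recv 90: fwd; pos7(id31) recv 79: fwd
Round 5: pos5(id77) recv 90: fwd; pos0(id90) recv 79: drop
Round 6: pos6(id14) recv 90: fwd
Round 7: pos7(id31) recv 90: fwd
Round 8: pos0(id90) recv 90: ELECTED
Message ID 77 originates at pos 5; dropped at pos 0 in round 3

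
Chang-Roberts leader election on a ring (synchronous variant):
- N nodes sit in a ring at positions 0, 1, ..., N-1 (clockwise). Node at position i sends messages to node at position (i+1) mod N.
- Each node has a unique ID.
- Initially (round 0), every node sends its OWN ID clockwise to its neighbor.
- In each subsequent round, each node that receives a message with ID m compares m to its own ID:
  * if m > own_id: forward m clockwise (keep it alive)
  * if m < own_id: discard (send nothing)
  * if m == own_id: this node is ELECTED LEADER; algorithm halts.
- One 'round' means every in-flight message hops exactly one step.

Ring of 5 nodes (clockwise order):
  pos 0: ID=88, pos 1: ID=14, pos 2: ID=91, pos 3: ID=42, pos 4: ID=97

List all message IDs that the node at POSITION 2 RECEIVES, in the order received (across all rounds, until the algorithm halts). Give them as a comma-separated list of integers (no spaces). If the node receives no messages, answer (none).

Answer: 14,88,97

Derivation:
Round 1: pos1(id14) recv 88: fwd; pos2(id91) recv 14: drop; pos3(id42) recv 91: fwd; pos4(id97) recv 42: drop; pos0(id88) recv 97: fwd
Round 2: pos2(id91) recv 88: drop; pos4(id97) recv 91: drop; pos1(id14) recv 97: fwd
Round 3: pos2(id91) recv 97: fwd
Round 4: pos3(id42) recv 97: fwd
Round 5: pos4(id97) recv 97: ELECTED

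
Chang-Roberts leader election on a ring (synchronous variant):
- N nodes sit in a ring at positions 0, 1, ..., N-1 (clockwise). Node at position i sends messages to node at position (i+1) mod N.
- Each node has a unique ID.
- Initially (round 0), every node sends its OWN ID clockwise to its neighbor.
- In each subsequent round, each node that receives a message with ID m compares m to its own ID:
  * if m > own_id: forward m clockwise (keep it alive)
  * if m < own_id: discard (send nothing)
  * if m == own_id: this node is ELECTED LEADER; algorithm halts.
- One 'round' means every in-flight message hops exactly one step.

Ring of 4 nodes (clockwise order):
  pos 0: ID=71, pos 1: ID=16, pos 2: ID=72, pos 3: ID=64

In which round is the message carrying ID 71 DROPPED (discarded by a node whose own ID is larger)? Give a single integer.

Answer: 2

Derivation:
Round 1: pos1(id16) recv 71: fwd; pos2(id72) recv 16: drop; pos3(id64) recv 72: fwd; pos0(id71) recv 64: drop
Round 2: pos2(id72) recv 71: drop; pos0(id71) recv 72: fwd
Round 3: pos1(id16) recv 72: fwd
Round 4: pos2(id72) recv 72: ELECTED
Message ID 71 originates at pos 0; dropped at pos 2 in round 2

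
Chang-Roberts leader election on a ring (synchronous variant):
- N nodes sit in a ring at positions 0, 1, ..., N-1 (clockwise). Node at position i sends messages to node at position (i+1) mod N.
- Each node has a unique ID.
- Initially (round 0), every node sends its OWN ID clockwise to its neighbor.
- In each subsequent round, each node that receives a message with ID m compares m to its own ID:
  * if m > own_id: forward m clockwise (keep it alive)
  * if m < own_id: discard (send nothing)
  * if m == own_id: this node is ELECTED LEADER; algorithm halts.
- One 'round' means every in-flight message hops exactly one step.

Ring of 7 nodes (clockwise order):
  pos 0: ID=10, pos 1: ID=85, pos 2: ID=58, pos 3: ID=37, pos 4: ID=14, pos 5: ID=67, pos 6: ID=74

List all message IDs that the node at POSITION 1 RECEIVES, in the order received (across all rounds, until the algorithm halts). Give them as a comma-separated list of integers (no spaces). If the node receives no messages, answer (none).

Answer: 10,74,85

Derivation:
Round 1: pos1(id85) recv 10: drop; pos2(id58) recv 85: fwd; pos3(id37) recv 58: fwd; pos4(id14) recv 37: fwd; pos5(id67) recv 14: drop; pos6(id74) recv 67: drop; pos0(id10) recv 74: fwd
Round 2: pos3(id37) recv 85: fwd; pos4(id14) recv 58: fwd; pos5(id67) recv 37: drop; pos1(id85) recv 74: drop
Round 3: pos4(id14) recv 85: fwd; pos5(id67) recv 58: drop
Round 4: pos5(id67) recv 85: fwd
Round 5: pos6(id74) recv 85: fwd
Round 6: pos0(id10) recv 85: fwd
Round 7: pos1(id85) recv 85: ELECTED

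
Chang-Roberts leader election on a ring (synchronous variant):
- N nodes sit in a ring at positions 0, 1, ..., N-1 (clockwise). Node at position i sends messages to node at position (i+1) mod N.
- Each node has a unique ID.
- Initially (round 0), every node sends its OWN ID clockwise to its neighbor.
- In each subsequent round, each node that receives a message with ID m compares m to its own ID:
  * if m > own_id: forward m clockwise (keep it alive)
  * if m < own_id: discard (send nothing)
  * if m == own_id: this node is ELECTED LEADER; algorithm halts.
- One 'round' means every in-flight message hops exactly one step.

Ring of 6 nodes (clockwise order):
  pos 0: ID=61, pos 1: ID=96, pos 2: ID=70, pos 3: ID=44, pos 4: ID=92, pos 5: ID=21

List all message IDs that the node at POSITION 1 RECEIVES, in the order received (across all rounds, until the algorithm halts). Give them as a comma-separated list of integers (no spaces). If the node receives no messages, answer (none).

Answer: 61,92,96

Derivation:
Round 1: pos1(id96) recv 61: drop; pos2(id70) recv 96: fwd; pos3(id44) recv 70: fwd; pos4(id92) recv 44: drop; pos5(id21) recv 92: fwd; pos0(id61) recv 21: drop
Round 2: pos3(id44) recv 96: fwd; pos4(id92) recv 70: drop; pos0(id61) recv 92: fwd
Round 3: pos4(id92) recv 96: fwd; pos1(id96) recv 92: drop
Round 4: pos5(id21) recv 96: fwd
Round 5: pos0(id61) recv 96: fwd
Round 6: pos1(id96) recv 96: ELECTED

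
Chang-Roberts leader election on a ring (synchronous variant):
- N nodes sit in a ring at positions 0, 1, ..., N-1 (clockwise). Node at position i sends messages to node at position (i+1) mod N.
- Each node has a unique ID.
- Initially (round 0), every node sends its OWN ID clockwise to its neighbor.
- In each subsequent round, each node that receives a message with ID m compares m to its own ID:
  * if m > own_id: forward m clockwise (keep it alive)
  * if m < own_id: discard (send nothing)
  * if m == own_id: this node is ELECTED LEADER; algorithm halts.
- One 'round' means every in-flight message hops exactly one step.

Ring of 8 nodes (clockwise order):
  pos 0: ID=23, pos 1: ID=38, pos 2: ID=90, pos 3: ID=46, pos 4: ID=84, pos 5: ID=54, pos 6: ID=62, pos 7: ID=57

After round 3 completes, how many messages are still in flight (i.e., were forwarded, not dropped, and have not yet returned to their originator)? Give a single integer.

Answer: 3

Derivation:
Round 1: pos1(id38) recv 23: drop; pos2(id90) recv 38: drop; pos3(id46) recv 90: fwd; pos4(id84) recv 46: drop; pos5(id54) recv 84: fwd; pos6(id62) recv 54: drop; pos7(id57) recv 62: fwd; pos0(id23) recv 57: fwd
Round 2: pos4(id84) recv 90: fwd; pos6(id62) recv 84: fwd; pos0(id23) recv 62: fwd; pos1(id38) recv 57: fwd
Round 3: pos5(id54) recv 90: fwd; pos7(id57) recv 84: fwd; pos1(id38) recv 62: fwd; pos2(id90) recv 57: drop
After round 3: 3 messages still in flight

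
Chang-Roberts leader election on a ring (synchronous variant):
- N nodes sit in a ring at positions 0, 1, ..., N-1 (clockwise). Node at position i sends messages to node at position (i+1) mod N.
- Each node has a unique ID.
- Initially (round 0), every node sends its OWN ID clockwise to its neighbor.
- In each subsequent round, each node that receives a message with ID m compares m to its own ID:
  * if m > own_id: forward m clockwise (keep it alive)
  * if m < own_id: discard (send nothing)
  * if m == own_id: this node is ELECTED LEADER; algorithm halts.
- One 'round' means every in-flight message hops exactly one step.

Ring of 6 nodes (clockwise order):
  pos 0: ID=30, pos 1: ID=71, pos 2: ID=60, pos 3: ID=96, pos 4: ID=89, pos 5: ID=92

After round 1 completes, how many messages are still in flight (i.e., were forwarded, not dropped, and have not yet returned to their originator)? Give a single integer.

Answer: 3

Derivation:
Round 1: pos1(id71) recv 30: drop; pos2(id60) recv 71: fwd; pos3(id96) recv 60: drop; pos4(id89) recv 96: fwd; pos5(id92) recv 89: drop; pos0(id30) recv 92: fwd
After round 1: 3 messages still in flight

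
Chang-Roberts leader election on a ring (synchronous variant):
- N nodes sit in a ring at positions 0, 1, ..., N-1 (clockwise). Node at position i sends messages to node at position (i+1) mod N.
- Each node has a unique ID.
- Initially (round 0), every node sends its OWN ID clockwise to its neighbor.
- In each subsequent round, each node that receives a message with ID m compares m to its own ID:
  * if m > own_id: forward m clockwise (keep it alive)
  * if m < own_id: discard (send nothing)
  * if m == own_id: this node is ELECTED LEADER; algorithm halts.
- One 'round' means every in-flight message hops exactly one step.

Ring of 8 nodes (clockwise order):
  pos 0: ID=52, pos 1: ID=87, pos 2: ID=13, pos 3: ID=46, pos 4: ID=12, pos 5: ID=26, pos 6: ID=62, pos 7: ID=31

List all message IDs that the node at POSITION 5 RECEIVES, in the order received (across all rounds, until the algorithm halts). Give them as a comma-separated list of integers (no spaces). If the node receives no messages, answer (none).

Answer: 12,46,87

Derivation:
Round 1: pos1(id87) recv 52: drop; pos2(id13) recv 87: fwd; pos3(id46) recv 13: drop; pos4(id12) recv 46: fwd; pos5(id26) recv 12: drop; pos6(id62) recv 26: drop; pos7(id31) recv 62: fwd; pos0(id52) recv 31: drop
Round 2: pos3(id46) recv 87: fwd; pos5(id26) recv 46: fwd; pos0(id52) recv 62: fwd
Round 3: pos4(id12) recv 87: fwd; pos6(id62) recv 46: drop; pos1(id87) recv 62: drop
Round 4: pos5(id26) recv 87: fwd
Round 5: pos6(id62) recv 87: fwd
Round 6: pos7(id31) recv 87: fwd
Round 7: pos0(id52) recv 87: fwd
Round 8: pos1(id87) recv 87: ELECTED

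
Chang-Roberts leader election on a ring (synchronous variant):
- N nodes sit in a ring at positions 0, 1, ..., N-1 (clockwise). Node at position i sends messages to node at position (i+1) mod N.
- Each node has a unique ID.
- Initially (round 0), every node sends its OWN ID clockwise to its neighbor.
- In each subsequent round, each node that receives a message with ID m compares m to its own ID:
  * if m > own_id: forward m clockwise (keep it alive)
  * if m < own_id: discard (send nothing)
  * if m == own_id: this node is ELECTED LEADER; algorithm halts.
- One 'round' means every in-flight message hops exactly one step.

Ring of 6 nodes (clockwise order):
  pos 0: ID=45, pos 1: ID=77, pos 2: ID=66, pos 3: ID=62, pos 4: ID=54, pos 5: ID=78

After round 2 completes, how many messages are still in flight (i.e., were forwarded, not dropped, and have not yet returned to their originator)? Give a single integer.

Answer: 3

Derivation:
Round 1: pos1(id77) recv 45: drop; pos2(id66) recv 77: fwd; pos3(id62) recv 66: fwd; pos4(id54) recv 62: fwd; pos5(id78) recv 54: drop; pos0(id45) recv 78: fwd
Round 2: pos3(id62) recv 77: fwd; pos4(id54) recv 66: fwd; pos5(id78) recv 62: drop; pos1(id77) recv 78: fwd
After round 2: 3 messages still in flight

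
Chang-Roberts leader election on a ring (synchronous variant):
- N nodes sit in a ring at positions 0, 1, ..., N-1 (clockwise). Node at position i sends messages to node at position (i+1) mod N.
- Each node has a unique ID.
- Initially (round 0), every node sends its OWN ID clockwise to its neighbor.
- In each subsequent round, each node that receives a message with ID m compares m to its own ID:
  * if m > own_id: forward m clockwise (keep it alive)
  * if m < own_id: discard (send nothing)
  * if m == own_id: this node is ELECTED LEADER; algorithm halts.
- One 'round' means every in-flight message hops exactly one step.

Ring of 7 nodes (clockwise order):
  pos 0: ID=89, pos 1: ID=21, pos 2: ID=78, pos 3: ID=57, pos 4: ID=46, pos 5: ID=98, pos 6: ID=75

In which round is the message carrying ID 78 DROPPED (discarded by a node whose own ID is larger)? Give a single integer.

Answer: 3

Derivation:
Round 1: pos1(id21) recv 89: fwd; pos2(id78) recv 21: drop; pos3(id57) recv 78: fwd; pos4(id46) recv 57: fwd; pos5(id98) recv 46: drop; pos6(id75) recv 98: fwd; pos0(id89) recv 75: drop
Round 2: pos2(id78) recv 89: fwd; pos4(id46) recv 78: fwd; pos5(id98) recv 57: drop; pos0(id89) recv 98: fwd
Round 3: pos3(id57) recv 89: fwd; pos5(id98) recv 78: drop; pos1(id21) recv 98: fwd
Round 4: pos4(id46) recv 89: fwd; pos2(id78) recv 98: fwd
Round 5: pos5(id98) recv 89: drop; pos3(id57) recv 98: fwd
Round 6: pos4(id46) recv 98: fwd
Round 7: pos5(id98) recv 98: ELECTED
Message ID 78 originates at pos 2; dropped at pos 5 in round 3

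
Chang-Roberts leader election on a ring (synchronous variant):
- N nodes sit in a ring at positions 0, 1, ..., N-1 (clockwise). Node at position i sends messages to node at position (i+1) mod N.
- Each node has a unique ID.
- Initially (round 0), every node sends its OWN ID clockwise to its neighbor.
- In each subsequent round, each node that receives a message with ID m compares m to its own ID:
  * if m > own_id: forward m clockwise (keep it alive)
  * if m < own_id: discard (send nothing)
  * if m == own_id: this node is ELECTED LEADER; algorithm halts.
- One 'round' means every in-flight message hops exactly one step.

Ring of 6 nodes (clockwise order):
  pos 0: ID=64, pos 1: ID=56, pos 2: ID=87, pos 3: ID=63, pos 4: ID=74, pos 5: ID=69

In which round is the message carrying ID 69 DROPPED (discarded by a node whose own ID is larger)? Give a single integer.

Answer: 3

Derivation:
Round 1: pos1(id56) recv 64: fwd; pos2(id87) recv 56: drop; pos3(id63) recv 87: fwd; pos4(id74) recv 63: drop; pos5(id69) recv 74: fwd; pos0(id64) recv 69: fwd
Round 2: pos2(id87) recv 64: drop; pos4(id74) recv 87: fwd; pos0(id64) recv 74: fwd; pos1(id56) recv 69: fwd
Round 3: pos5(id69) recv 87: fwd; pos1(id56) recv 74: fwd; pos2(id87) recv 69: drop
Round 4: pos0(id64) recv 87: fwd; pos2(id87) recv 74: drop
Round 5: pos1(id56) recv 87: fwd
Round 6: pos2(id87) recv 87: ELECTED
Message ID 69 originates at pos 5; dropped at pos 2 in round 3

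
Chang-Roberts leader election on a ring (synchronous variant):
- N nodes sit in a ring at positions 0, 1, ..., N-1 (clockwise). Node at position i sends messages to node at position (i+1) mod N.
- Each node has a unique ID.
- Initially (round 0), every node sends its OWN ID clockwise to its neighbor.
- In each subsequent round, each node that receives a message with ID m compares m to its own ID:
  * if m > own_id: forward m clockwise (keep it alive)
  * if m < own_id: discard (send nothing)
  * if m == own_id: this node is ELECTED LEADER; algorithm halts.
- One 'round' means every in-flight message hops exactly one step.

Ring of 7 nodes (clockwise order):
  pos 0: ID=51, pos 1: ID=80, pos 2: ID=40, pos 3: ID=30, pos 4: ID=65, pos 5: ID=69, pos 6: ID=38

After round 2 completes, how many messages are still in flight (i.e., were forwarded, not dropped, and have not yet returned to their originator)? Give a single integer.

Round 1: pos1(id80) recv 51: drop; pos2(id40) recv 80: fwd; pos3(id30) recv 40: fwd; pos4(id65) recv 30: drop; pos5(id69) recv 65: drop; pos6(id38) recv 69: fwd; pos0(id51) recv 38: drop
Round 2: pos3(id30) recv 80: fwd; pos4(id65) recv 40: drop; pos0(id51) recv 69: fwd
After round 2: 2 messages still in flight

Answer: 2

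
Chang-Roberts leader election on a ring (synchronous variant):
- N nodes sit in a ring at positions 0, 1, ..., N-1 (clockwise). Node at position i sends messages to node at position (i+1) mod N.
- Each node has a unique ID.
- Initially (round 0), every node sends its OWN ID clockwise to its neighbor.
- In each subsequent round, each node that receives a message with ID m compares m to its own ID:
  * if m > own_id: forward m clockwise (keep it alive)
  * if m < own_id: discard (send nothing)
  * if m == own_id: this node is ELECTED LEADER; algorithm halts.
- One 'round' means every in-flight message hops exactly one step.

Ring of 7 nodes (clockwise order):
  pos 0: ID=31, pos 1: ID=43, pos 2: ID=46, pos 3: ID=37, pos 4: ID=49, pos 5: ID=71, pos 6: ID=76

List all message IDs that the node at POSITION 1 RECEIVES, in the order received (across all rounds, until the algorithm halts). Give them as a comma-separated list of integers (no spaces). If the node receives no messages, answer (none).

Round 1: pos1(id43) recv 31: drop; pos2(id46) recv 43: drop; pos3(id37) recv 46: fwd; pos4(id49) recv 37: drop; pos5(id71) recv 49: drop; pos6(id76) recv 71: drop; pos0(id31) recv 76: fwd
Round 2: pos4(id49) recv 46: drop; pos1(id43) recv 76: fwd
Round 3: pos2(id46) recv 76: fwd
Round 4: pos3(id37) recv 76: fwd
Round 5: pos4(id49) recv 76: fwd
Round 6: pos5(id71) recv 76: fwd
Round 7: pos6(id76) recv 76: ELECTED

Answer: 31,76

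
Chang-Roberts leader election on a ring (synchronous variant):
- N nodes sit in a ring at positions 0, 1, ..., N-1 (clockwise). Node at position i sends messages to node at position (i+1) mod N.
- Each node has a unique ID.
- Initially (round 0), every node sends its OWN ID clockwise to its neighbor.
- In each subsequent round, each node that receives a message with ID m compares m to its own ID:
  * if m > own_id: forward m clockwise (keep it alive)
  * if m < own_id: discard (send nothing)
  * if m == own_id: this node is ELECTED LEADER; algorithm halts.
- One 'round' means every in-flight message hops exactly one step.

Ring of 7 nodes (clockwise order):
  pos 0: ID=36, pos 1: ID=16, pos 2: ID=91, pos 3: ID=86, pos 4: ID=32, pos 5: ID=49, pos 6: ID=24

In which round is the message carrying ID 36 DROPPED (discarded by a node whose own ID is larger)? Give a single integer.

Answer: 2

Derivation:
Round 1: pos1(id16) recv 36: fwd; pos2(id91) recv 16: drop; pos3(id86) recv 91: fwd; pos4(id32) recv 86: fwd; pos5(id49) recv 32: drop; pos6(id24) recv 49: fwd; pos0(id36) recv 24: drop
Round 2: pos2(id91) recv 36: drop; pos4(id32) recv 91: fwd; pos5(id49) recv 86: fwd; pos0(id36) recv 49: fwd
Round 3: pos5(id49) recv 91: fwd; pos6(id24) recv 86: fwd; pos1(id16) recv 49: fwd
Round 4: pos6(id24) recv 91: fwd; pos0(id36) recv 86: fwd; pos2(id91) recv 49: drop
Round 5: pos0(id36) recv 91: fwd; pos1(id16) recv 86: fwd
Round 6: pos1(id16) recv 91: fwd; pos2(id91) recv 86: drop
Round 7: pos2(id91) recv 91: ELECTED
Message ID 36 originates at pos 0; dropped at pos 2 in round 2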